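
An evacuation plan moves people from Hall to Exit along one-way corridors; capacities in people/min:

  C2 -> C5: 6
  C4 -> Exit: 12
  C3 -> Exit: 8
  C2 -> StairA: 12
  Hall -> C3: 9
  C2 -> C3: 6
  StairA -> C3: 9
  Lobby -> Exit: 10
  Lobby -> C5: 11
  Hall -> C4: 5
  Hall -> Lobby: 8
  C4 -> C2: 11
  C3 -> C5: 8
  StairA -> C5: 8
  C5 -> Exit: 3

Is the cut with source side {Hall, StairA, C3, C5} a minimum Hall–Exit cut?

Given cut capacity: 5 + 8 + 8 + 3 = 24.
Augment Hall→C4→Exit: bottleneck 5, flow now 5.
Augment Hall→Lobby→Exit: bottleneck 8, flow now 13.
Augment Hall→C3→Exit: bottleneck 8, flow now 21.
Augment Hall→C3→C5→Exit: bottleneck 1, flow now 22.
No augmenting path remains; maximum flow = 22.
In the residual graph, reachable from Hall: {Hall}.
Min-cut edges: Hall→C4 (5), Hall→Lobby (8), Hall→C3 (9); capacity 5 + 8 + 9 = 22.
Cut capacity 24 exceeds the max flow 22, so it is not minimum.

No — its capacity is 24, but the minimum cut has capacity 22.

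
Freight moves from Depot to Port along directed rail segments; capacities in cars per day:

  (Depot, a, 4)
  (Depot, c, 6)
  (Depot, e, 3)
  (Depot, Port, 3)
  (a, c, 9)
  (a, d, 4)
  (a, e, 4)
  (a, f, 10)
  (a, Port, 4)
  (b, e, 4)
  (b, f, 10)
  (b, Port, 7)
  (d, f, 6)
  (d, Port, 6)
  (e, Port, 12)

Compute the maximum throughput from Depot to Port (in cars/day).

10

Augment Depot→Port: bottleneck 3, flow now 3.
Augment Depot→a→Port: bottleneck 4, flow now 7.
Augment Depot→e→Port: bottleneck 3, flow now 10.
No augmenting path remains; maximum flow = 10.
In the residual graph, reachable from Depot: {Depot, c}.
Min-cut edges: Depot→a (4), Depot→e (3), Depot→Port (3); capacity 4 + 3 + 3 = 10.
This cut is saturated, so no flow can exceed 10.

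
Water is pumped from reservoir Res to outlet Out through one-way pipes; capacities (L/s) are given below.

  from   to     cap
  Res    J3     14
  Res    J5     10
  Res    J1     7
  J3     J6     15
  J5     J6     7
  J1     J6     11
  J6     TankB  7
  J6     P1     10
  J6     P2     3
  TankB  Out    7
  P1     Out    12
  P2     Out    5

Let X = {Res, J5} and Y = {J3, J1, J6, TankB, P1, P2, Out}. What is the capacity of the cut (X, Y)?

28

Edges leaving {Res, J5}: Res→J3 (14), Res→J1 (7), J5→J6 (7).
Cut capacity = 14 + 7 + 7 = 28.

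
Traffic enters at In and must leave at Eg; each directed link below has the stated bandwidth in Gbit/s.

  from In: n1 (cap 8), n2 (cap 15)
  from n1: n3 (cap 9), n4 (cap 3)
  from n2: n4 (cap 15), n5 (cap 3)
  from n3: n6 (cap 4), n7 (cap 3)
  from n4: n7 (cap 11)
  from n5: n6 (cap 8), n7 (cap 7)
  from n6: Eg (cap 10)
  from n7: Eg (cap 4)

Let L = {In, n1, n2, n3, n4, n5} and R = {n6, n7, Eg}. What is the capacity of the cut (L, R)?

33

Edges leaving {In, n1, n2, n3, n4, n5}: n3→n6 (4), n3→n7 (3), n4→n7 (11), n5→n6 (8), n5→n7 (7).
Cut capacity = 4 + 3 + 11 + 8 + 7 = 33.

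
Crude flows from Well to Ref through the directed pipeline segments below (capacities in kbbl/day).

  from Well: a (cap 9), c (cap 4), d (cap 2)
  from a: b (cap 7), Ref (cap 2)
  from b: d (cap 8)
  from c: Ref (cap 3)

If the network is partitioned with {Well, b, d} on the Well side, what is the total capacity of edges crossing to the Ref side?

Edges leaving {Well, b, d}: Well→a (9), Well→c (4).
Cut capacity = 9 + 4 = 13.

13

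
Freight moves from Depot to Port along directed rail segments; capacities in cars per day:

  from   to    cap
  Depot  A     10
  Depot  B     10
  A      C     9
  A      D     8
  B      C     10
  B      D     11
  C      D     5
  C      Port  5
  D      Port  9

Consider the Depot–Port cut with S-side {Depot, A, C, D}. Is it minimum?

No — its capacity is 24, but the minimum cut has capacity 14.

Given cut capacity: 10 + 5 + 9 = 24.
Augment Depot→A→C→Port: bottleneck 5, flow now 5.
Augment Depot→A→D→Port: bottleneck 5, flow now 10.
Augment Depot→B→D→Port: bottleneck 4, flow now 14.
No augmenting path remains; maximum flow = 14.
In the residual graph, reachable from Depot: {Depot, A, B, C, D}.
Min-cut edges: C→Port (5), D→Port (9); capacity 5 + 9 = 14.
Cut capacity 24 exceeds the max flow 14, so it is not minimum.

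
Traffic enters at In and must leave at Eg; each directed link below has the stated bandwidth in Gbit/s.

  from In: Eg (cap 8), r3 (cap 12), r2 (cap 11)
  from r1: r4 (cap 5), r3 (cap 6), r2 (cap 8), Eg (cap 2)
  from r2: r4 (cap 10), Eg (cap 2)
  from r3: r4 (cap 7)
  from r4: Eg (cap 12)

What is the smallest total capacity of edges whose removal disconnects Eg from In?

Augment In→Eg: bottleneck 8, flow now 8.
Augment In→r2→Eg: bottleneck 2, flow now 10.
Augment In→r2→r4→Eg: bottleneck 9, flow now 19.
Augment In→r3→r4→Eg: bottleneck 3, flow now 22.
No augmenting path remains; maximum flow = 22.
By max-flow min-cut, the minimum cut capacity equals the max flow.
In the residual graph, reachable from In: {In, r2, r3, r4}.
Min-cut edges: In→Eg (8), r2→Eg (2), r4→Eg (12); capacity 8 + 2 + 12 = 22.

22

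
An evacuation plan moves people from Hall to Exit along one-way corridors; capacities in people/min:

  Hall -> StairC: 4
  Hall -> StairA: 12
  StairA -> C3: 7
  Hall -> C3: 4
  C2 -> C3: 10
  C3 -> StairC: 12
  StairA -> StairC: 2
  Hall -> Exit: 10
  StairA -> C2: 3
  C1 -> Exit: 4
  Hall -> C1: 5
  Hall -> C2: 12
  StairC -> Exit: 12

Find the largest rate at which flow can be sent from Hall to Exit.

26

Augment Hall→Exit: bottleneck 10, flow now 10.
Augment Hall→C1→Exit: bottleneck 4, flow now 14.
Augment Hall→StairC→Exit: bottleneck 4, flow now 18.
Augment Hall→StairA→StairC→Exit: bottleneck 2, flow now 20.
Augment Hall→C3→StairC→Exit: bottleneck 4, flow now 24.
Augment Hall→C2→C3→StairC→Exit: bottleneck 2, flow now 26.
No augmenting path remains; maximum flow = 26.
In the residual graph, reachable from Hall: {Hall, C2, StairA, C1, C3, StairC}.
Min-cut edges: Hall→Exit (10), C1→Exit (4), StairC→Exit (12); capacity 10 + 4 + 12 = 26.
This cut is saturated, so no flow can exceed 26.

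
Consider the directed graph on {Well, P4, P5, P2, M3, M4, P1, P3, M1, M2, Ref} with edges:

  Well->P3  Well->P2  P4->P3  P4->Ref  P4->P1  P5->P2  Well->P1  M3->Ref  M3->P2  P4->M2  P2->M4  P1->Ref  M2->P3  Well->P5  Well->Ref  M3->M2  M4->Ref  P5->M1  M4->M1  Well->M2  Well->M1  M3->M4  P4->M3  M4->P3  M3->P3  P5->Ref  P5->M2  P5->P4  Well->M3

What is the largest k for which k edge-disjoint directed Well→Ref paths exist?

5

Assign every edge capacity 1; by Menger, the answer equals the max flow.
Path Well→Ref (+1); total 1.
Path Well→P5→Ref (+1); total 2.
Path Well→M3→Ref (+1); total 3.
Path Well→P1→Ref (+1); total 4.
Path Well→P2→M4→Ref (+1); total 5.
No residual Well→Ref path; max flow = 5.
Certifying cut of size 5: {Well→M3, Well→P1, Well→P2, Well→P5, Well→Ref}.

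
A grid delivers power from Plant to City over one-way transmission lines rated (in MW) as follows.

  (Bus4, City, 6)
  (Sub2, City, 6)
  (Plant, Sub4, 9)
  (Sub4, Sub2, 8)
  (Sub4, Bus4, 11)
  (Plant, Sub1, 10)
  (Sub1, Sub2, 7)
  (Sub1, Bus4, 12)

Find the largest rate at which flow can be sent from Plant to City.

Augment Plant→Sub1→Bus4→City: bottleneck 6, flow now 6.
Augment Plant→Sub1→Sub2→City: bottleneck 4, flow now 10.
Augment Plant→Sub4→Sub2→City: bottleneck 2, flow now 12.
No augmenting path remains; maximum flow = 12.
In the residual graph, reachable from Plant: {Plant, Sub1, Sub4, Bus4, Sub2}.
Min-cut edges: Bus4→City (6), Sub2→City (6); capacity 6 + 6 = 12.
This cut is saturated, so no flow can exceed 12.

12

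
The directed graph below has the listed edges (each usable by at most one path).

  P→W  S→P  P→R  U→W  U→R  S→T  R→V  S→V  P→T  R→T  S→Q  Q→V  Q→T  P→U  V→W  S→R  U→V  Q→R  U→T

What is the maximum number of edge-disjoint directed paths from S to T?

4

Assign every edge capacity 1; by Menger, the answer equals the max flow.
Path S→T (+1); total 1.
Path S→P→T (+1); total 2.
Path S→Q→T (+1); total 3.
Path S→R→T (+1); total 4.
No residual S→T path; max flow = 4.
Certifying cut of size 4: {S→P, S→Q, S→R, S→T}.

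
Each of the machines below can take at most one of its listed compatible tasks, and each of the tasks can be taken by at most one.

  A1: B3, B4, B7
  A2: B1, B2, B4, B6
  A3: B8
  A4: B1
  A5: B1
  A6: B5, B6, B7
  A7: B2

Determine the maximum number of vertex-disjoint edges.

Unit-capacity flow: source→left, listed edges, right→sink; max matching = max flow.
Augmenting path A1→B3 (+1); matched 1.
Augmenting path A2→B1 (+1); matched 2.
Augmenting path A3→B8 (+1); matched 3.
Augmenting path A6→B5 (+1); matched 4.
Augmenting path A7→B2 (+1); matched 5.
Augmenting path A4→B1→A2→B4 (+1); matched 6.
No augmenting path remains; maximum matching = 6.
König certificate: {A1, A2, A3, A6, A7, B1} is a vertex cover of size 6 (every listed pair touches it), so no matching can be larger.

6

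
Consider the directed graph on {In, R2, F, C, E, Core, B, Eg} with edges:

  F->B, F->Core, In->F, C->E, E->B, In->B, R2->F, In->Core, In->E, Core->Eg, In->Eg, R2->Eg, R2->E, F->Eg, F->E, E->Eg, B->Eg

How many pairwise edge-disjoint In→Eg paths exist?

Assign every edge capacity 1; by Menger, the answer equals the max flow.
Path In→Eg (+1); total 1.
Path In→F→Eg (+1); total 2.
Path In→E→Eg (+1); total 3.
Path In→Core→Eg (+1); total 4.
Path In→B→Eg (+1); total 5.
No residual In→Eg path; max flow = 5.
Certifying cut of size 5: {In→B, In→Core, In→E, In→Eg, In→F}.

5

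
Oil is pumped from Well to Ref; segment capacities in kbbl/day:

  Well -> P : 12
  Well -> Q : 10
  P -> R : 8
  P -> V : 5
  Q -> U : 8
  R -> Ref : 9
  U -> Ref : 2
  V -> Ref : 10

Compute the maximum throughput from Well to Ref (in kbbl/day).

Augment Well→P→R→Ref: bottleneck 8, flow now 8.
Augment Well→P→V→Ref: bottleneck 4, flow now 12.
Augment Well→Q→U→Ref: bottleneck 2, flow now 14.
No augmenting path remains; maximum flow = 14.
In the residual graph, reachable from Well: {Well, Q, U}.
Min-cut edges: Well→P (12), U→Ref (2); capacity 12 + 2 = 14.
This cut is saturated, so no flow can exceed 14.

14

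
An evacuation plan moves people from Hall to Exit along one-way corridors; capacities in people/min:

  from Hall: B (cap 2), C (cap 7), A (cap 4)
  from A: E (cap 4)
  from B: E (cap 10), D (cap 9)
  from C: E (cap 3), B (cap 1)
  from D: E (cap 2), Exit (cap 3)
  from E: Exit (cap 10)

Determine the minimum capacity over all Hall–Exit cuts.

10

Augment Hall→A→E→Exit: bottleneck 4, flow now 4.
Augment Hall→B→D→Exit: bottleneck 2, flow now 6.
Augment Hall→C→E→Exit: bottleneck 3, flow now 9.
Augment Hall→C→B→D→Exit: bottleneck 1, flow now 10.
No augmenting path remains; maximum flow = 10.
By max-flow min-cut, the minimum cut capacity equals the max flow.
In the residual graph, reachable from Hall: {Hall, C}.
Min-cut edges: Hall→A (4), Hall→B (2), C→B (1), C→E (3); capacity 4 + 2 + 1 + 3 = 10.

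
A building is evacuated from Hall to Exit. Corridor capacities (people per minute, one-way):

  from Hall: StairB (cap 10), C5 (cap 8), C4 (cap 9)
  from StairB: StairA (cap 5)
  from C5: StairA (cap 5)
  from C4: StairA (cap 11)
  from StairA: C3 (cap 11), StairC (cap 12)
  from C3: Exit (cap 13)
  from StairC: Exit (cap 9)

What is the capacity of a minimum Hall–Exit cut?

Augment Hall→StairB→StairA→C3→Exit: bottleneck 5, flow now 5.
Augment Hall→C5→StairA→C3→Exit: bottleneck 5, flow now 10.
Augment Hall→C4→StairA→C3→Exit: bottleneck 1, flow now 11.
Augment Hall→C4→StairA→StairC→Exit: bottleneck 8, flow now 19.
No augmenting path remains; maximum flow = 19.
By max-flow min-cut, the minimum cut capacity equals the max flow.
In the residual graph, reachable from Hall: {Hall, StairB, C5}.
Min-cut edges: Hall→C4 (9), StairB→StairA (5), C5→StairA (5); capacity 9 + 5 + 5 = 19.

19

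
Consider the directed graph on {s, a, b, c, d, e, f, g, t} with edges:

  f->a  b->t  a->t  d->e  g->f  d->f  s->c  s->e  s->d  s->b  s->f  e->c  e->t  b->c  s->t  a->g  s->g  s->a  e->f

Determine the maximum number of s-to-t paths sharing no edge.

4

Assign every edge capacity 1; by Menger, the answer equals the max flow.
Path s→t (+1); total 1.
Path s→a→t (+1); total 2.
Path s→b→t (+1); total 3.
Path s→e→t (+1); total 4.
No residual s→t path; max flow = 4.
Certifying cut of size 4: {a→t, e→t, s→b, s→t}.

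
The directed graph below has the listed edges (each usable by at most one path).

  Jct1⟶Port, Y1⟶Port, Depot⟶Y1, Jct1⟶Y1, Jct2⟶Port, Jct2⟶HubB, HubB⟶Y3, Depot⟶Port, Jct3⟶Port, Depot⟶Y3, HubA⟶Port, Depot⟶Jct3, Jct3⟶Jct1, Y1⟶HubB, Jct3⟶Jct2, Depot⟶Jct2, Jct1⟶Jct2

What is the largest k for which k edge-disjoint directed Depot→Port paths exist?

4

Assign every edge capacity 1; by Menger, the answer equals the max flow.
Path Depot→Port (+1); total 1.
Path Depot→Y1→Port (+1); total 2.
Path Depot→Jct3→Port (+1); total 3.
Path Depot→Jct2→Port (+1); total 4.
No residual Depot→Port path; max flow = 4.
Certifying cut of size 4: {Depot→Jct2, Depot→Jct3, Depot→Port, Depot→Y1}.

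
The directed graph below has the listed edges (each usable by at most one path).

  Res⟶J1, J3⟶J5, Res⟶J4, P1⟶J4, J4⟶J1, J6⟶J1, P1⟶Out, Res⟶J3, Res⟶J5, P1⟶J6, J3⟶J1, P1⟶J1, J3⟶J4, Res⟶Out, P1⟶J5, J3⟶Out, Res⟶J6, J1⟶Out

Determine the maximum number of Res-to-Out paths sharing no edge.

Assign every edge capacity 1; by Menger, the answer equals the max flow.
Path Res→Out (+1); total 1.
Path Res→J3→Out (+1); total 2.
Path Res→J1→Out (+1); total 3.
No residual Res→Out path; max flow = 3.
Certifying cut of size 3: {J1→Out, Res→J3, Res→Out}.

3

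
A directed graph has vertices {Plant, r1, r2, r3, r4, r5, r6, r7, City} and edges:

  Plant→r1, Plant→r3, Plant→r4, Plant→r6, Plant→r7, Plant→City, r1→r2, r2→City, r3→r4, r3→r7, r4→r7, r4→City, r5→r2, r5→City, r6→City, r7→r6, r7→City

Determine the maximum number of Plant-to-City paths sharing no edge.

5

Assign every edge capacity 1; by Menger, the answer equals the max flow.
Path Plant→City (+1); total 1.
Path Plant→r4→City (+1); total 2.
Path Plant→r6→City (+1); total 3.
Path Plant→r7→City (+1); total 4.
Path Plant→r1→r2→City (+1); total 5.
No residual Plant→City path; max flow = 5.
Certifying cut of size 5: {Plant→City, Plant→r1, r4→City, r6→City, r7→City}.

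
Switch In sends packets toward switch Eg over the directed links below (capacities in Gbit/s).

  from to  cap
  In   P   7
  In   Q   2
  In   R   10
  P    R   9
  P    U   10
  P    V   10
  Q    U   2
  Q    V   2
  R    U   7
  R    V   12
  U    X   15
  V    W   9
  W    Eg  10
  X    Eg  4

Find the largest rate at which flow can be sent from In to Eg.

13

Augment In→P→U→X→Eg: bottleneck 4, flow now 4.
Augment In→P→V→W→Eg: bottleneck 3, flow now 7.
Augment In→Q→V→W→Eg: bottleneck 2, flow now 9.
Augment In→R→V→W→Eg: bottleneck 4, flow now 13.
No augmenting path remains; maximum flow = 13.
In the residual graph, reachable from In: {In, P, Q, R, U, V, X}.
Min-cut edges: V→W (9), X→Eg (4); capacity 9 + 4 = 13.
This cut is saturated, so no flow can exceed 13.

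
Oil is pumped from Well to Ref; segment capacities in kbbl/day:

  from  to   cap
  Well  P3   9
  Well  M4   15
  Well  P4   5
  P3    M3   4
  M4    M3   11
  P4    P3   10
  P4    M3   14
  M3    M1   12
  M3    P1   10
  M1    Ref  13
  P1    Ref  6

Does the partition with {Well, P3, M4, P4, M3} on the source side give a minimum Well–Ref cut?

Given cut capacity: 12 + 10 = 22.
Augment Well→P3→M3→M1→Ref: bottleneck 4, flow now 4.
Augment Well→M4→M3→M1→Ref: bottleneck 8, flow now 12.
Augment Well→M4→M3→P1→Ref: bottleneck 3, flow now 15.
Augment Well→P4→M3→P1→Ref: bottleneck 3, flow now 18.
No augmenting path remains; maximum flow = 18.
In the residual graph, reachable from Well: {Well, P3, M4, P4, M3, P1}.
Min-cut edges: M3→M1 (12), P1→Ref (6); capacity 12 + 6 = 18.
Cut capacity 22 exceeds the max flow 18, so it is not minimum.

No — its capacity is 22, but the minimum cut has capacity 18.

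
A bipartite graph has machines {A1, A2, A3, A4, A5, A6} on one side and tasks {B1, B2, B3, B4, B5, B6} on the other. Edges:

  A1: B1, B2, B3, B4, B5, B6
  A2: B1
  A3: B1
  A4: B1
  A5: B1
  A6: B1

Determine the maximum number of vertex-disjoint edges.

Unit-capacity flow: source→left, listed edges, right→sink; max matching = max flow.
Augmenting path A1→B1 (+1); matched 1.
Augmenting path A2→B1→A1→B2 (+1); matched 2.
No augmenting path remains; maximum matching = 2.
König certificate: {A1, B1} is a vertex cover of size 2 (every listed pair touches it), so no matching can be larger.

2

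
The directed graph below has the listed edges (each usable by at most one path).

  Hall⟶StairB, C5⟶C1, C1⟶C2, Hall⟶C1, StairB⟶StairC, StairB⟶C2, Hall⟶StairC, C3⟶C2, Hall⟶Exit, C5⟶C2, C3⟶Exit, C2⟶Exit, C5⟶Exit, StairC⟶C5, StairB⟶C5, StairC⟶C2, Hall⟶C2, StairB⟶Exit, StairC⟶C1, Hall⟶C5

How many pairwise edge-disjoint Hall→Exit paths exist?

4

Assign every edge capacity 1; by Menger, the answer equals the max flow.
Path Hall→Exit (+1); total 1.
Path Hall→StairB→Exit (+1); total 2.
Path Hall→C5→Exit (+1); total 3.
Path Hall→C2→Exit (+1); total 4.
No residual Hall→Exit path; max flow = 4.
Certifying cut of size 4: {C2→Exit, C5→Exit, Hall→Exit, Hall→StairB}.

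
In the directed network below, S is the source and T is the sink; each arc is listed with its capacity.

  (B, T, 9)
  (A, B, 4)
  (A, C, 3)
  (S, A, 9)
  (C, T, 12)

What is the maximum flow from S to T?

7

Augment S→A→B→T: bottleneck 4, flow now 4.
Augment S→A→C→T: bottleneck 3, flow now 7.
No augmenting path remains; maximum flow = 7.
In the residual graph, reachable from S: {S, A}.
Min-cut edges: A→B (4), A→C (3); capacity 4 + 3 = 7.
This cut is saturated, so no flow can exceed 7.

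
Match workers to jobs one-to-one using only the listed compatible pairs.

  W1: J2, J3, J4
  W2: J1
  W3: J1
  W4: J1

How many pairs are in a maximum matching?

Unit-capacity flow: source→left, listed edges, right→sink; max matching = max flow.
Augmenting path W1→J2 (+1); matched 1.
Augmenting path W2→J1 (+1); matched 2.
No augmenting path remains; maximum matching = 2.
König certificate: {W1, J1} is a vertex cover of size 2 (every listed pair touches it), so no matching can be larger.

2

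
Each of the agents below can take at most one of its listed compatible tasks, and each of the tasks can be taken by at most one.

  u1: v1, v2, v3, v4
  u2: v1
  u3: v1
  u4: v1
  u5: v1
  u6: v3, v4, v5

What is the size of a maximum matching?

3

Unit-capacity flow: source→left, listed edges, right→sink; max matching = max flow.
Augmenting path u1→v1 (+1); matched 1.
Augmenting path u6→v3 (+1); matched 2.
Augmenting path u2→v1→u1→v2 (+1); matched 3.
No augmenting path remains; maximum matching = 3.
König certificate: {u1, u6, v1} is a vertex cover of size 3 (every listed pair touches it), so no matching can be larger.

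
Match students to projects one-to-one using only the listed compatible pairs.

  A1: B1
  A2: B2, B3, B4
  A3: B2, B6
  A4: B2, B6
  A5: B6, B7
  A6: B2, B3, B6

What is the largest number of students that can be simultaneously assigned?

Unit-capacity flow: source→left, listed edges, right→sink; max matching = max flow.
Augmenting path A1→B1 (+1); matched 1.
Augmenting path A2→B2 (+1); matched 2.
Augmenting path A3→B6 (+1); matched 3.
Augmenting path A5→B7 (+1); matched 4.
Augmenting path A6→B3 (+1); matched 5.
Augmenting path A4→B2→A2→B4 (+1); matched 6.
No augmenting path remains; maximum matching = 6.
König certificate: {A1, A2, A3, A4, A5, A6} is a vertex cover of size 6 (every listed pair touches it), so no matching can be larger.

6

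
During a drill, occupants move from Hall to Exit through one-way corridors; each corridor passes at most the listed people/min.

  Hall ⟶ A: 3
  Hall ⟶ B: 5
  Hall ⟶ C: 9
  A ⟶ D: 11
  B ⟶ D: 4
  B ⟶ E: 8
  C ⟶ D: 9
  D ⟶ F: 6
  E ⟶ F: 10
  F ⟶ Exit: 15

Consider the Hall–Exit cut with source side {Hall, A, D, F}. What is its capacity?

29

Edges leaving {Hall, A, D, F}: Hall→B (5), Hall→C (9), F→Exit (15).
Cut capacity = 5 + 9 + 15 = 29.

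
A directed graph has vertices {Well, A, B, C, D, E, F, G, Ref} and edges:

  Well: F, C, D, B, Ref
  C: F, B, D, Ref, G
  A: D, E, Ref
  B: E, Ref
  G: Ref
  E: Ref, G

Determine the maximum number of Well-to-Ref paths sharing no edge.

Assign every edge capacity 1; by Menger, the answer equals the max flow.
Path Well→Ref (+1); total 1.
Path Well→B→Ref (+1); total 2.
Path Well→C→Ref (+1); total 3.
No residual Well→Ref path; max flow = 3.
Certifying cut of size 3: {Well→B, Well→C, Well→Ref}.

3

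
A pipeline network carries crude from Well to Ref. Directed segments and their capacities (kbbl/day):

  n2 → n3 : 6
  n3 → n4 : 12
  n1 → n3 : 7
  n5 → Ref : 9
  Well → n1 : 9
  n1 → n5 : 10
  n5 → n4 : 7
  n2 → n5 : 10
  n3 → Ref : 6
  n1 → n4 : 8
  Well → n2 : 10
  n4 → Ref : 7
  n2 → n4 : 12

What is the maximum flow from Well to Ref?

19

Augment Well→n1→n3→Ref: bottleneck 6, flow now 6.
Augment Well→n1→n4→Ref: bottleneck 3, flow now 9.
Augment Well→n2→n4→Ref: bottleneck 4, flow now 13.
Augment Well→n2→n5→Ref: bottleneck 6, flow now 19.
No augmenting path remains; maximum flow = 19.
In the residual graph, reachable from Well: {Well}.
Min-cut edges: Well→n1 (9), Well→n2 (10); capacity 9 + 10 = 19.
This cut is saturated, so no flow can exceed 19.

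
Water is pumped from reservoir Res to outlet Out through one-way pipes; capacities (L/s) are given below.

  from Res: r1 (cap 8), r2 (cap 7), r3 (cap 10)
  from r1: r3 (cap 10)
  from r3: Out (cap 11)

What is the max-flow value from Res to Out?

11

Augment Res→r3→Out: bottleneck 10, flow now 10.
Augment Res→r1→r3→Out: bottleneck 1, flow now 11.
No augmenting path remains; maximum flow = 11.
In the residual graph, reachable from Res: {Res, r1, r2, r3}.
Min-cut edges: r3→Out (11); capacity 11 = 11.
This cut is saturated, so no flow can exceed 11.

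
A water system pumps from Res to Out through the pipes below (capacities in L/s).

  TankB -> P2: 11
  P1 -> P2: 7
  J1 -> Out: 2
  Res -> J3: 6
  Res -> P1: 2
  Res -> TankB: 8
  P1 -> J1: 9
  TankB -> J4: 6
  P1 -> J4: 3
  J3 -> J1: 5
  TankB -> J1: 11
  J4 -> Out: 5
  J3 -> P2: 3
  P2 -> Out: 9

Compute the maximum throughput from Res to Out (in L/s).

Augment Res→P1→J4→Out: bottleneck 2, flow now 2.
Augment Res→J3→P2→Out: bottleneck 3, flow now 5.
Augment Res→J3→J1→Out: bottleneck 2, flow now 7.
Augment Res→TankB→J4→Out: bottleneck 3, flow now 10.
Augment Res→TankB→P2→Out: bottleneck 5, flow now 15.
No augmenting path remains; maximum flow = 15.
In the residual graph, reachable from Res: {Res, J3, J1}.
Min-cut edges: Res→P1 (2), Res→TankB (8), J3→P2 (3), J1→Out (2); capacity 2 + 8 + 3 + 2 = 15.
This cut is saturated, so no flow can exceed 15.

15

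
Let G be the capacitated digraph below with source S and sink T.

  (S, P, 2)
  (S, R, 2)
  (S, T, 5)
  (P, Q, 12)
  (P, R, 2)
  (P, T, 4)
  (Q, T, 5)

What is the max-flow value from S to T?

Augment S→T: bottleneck 5, flow now 5.
Augment S→P→T: bottleneck 2, flow now 7.
No augmenting path remains; maximum flow = 7.
In the residual graph, reachable from S: {S, R}.
Min-cut edges: S→P (2), S→T (5); capacity 2 + 5 = 7.
This cut is saturated, so no flow can exceed 7.

7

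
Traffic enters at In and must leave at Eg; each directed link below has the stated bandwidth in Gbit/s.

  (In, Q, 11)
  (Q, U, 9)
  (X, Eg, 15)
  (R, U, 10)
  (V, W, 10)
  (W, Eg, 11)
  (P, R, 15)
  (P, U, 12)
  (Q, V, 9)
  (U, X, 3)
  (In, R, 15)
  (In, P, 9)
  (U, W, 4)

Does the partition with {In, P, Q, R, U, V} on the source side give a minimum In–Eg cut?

Given cut capacity: 4 + 3 + 10 = 17.
Augment In→P→U→W→Eg: bottleneck 4, flow now 4.
Augment In→P→U→X→Eg: bottleneck 3, flow now 7.
Augment In→Q→V→W→Eg: bottleneck 7, flow now 14.
No augmenting path remains; maximum flow = 14.
In the residual graph, reachable from In: {In, P, Q, R, U, V, W}.
Min-cut edges: U→X (3), W→Eg (11); capacity 3 + 11 = 14.
Cut capacity 17 exceeds the max flow 14, so it is not minimum.

No — its capacity is 17, but the minimum cut has capacity 14.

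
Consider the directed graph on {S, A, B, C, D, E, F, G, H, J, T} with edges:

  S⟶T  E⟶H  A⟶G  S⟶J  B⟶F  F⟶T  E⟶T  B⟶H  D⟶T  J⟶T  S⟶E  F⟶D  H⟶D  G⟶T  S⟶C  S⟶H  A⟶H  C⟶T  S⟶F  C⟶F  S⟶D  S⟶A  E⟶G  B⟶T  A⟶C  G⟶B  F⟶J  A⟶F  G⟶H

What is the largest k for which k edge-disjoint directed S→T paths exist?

Assign every edge capacity 1; by Menger, the answer equals the max flow.
Path S→T (+1); total 1.
Path S→C→T (+1); total 2.
Path S→D→T (+1); total 3.
Path S→E→T (+1); total 4.
Path S→F→T (+1); total 5.
Path S→J→T (+1); total 6.
Path S→A→G→T (+1); total 7.
No residual S→T path; max flow = 7.
Certifying cut of size 7: {D→T, S→A, S→C, S→E, S→F, S→J, S→T}.

7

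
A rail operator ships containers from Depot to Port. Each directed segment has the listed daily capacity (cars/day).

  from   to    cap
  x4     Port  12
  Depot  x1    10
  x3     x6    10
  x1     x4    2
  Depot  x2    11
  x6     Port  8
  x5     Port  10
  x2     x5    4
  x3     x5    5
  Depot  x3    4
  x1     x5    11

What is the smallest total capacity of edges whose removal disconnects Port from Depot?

16

Augment Depot→x1→x4→Port: bottleneck 2, flow now 2.
Augment Depot→x1→x5→Port: bottleneck 8, flow now 10.
Augment Depot→x2→x5→Port: bottleneck 2, flow now 12.
Augment Depot→x3→x6→Port: bottleneck 4, flow now 16.
No augmenting path remains; maximum flow = 16.
By max-flow min-cut, the minimum cut capacity equals the max flow.
In the residual graph, reachable from Depot: {Depot, x1, x2, x5}.
Min-cut edges: Depot→x3 (4), x1→x4 (2), x5→Port (10); capacity 4 + 2 + 10 = 16.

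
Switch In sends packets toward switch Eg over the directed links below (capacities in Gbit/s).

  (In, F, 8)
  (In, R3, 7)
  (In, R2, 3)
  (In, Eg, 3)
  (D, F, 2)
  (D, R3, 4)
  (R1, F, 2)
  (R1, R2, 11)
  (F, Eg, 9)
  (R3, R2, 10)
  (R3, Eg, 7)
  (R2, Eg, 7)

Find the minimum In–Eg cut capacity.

21

Augment In→Eg: bottleneck 3, flow now 3.
Augment In→F→Eg: bottleneck 8, flow now 11.
Augment In→R3→Eg: bottleneck 7, flow now 18.
Augment In→R2→Eg: bottleneck 3, flow now 21.
No augmenting path remains; maximum flow = 21.
By max-flow min-cut, the minimum cut capacity equals the max flow.
In the residual graph, reachable from In: {In}.
Min-cut edges: In→F (8), In→R3 (7), In→R2 (3), In→Eg (3); capacity 8 + 7 + 3 + 3 = 21.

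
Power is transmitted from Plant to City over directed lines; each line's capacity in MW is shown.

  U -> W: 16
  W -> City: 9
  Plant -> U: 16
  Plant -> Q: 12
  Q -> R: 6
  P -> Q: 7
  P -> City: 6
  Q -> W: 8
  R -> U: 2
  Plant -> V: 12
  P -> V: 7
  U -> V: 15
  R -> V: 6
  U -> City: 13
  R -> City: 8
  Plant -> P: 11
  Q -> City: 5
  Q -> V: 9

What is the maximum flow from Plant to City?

39

Augment Plant→P→City: bottleneck 6, flow now 6.
Augment Plant→Q→City: bottleneck 5, flow now 11.
Augment Plant→U→City: bottleneck 13, flow now 24.
Augment Plant→Q→R→City: bottleneck 6, flow now 30.
Augment Plant→Q→W→City: bottleneck 1, flow now 31.
Augment Plant→U→W→City: bottleneck 3, flow now 34.
Augment Plant→P→Q→W→City: bottleneck 5, flow now 39.
No augmenting path remains; maximum flow = 39.
In the residual graph, reachable from Plant: {Plant, V}.
Min-cut edges: Plant→P (11), Plant→Q (12), Plant→U (16); capacity 11 + 12 + 16 = 39.
This cut is saturated, so no flow can exceed 39.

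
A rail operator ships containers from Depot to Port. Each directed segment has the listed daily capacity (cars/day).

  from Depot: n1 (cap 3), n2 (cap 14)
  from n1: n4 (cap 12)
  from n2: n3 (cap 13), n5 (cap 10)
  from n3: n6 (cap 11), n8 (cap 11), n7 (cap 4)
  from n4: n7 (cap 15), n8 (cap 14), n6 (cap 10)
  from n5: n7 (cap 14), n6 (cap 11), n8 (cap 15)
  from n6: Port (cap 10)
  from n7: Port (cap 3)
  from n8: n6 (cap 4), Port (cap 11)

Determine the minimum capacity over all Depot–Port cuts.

Augment Depot→n1→n4→n6→Port: bottleneck 3, flow now 3.
Augment Depot→n2→n3→n6→Port: bottleneck 7, flow now 10.
Augment Depot→n2→n3→n7→Port: bottleneck 3, flow now 13.
Augment Depot→n2→n3→n8→Port: bottleneck 3, flow now 16.
Augment Depot→n2→n5→n8→Port: bottleneck 1, flow now 17.
No augmenting path remains; maximum flow = 17.
By max-flow min-cut, the minimum cut capacity equals the max flow.
In the residual graph, reachable from Depot: {Depot}.
Min-cut edges: Depot→n1 (3), Depot→n2 (14); capacity 3 + 14 = 17.

17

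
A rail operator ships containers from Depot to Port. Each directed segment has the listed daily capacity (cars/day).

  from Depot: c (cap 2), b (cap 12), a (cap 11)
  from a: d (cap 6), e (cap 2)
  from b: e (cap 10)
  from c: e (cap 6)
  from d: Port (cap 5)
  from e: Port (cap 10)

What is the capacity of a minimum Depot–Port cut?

15

Augment Depot→a→d→Port: bottleneck 5, flow now 5.
Augment Depot→a→e→Port: bottleneck 2, flow now 7.
Augment Depot→b→e→Port: bottleneck 8, flow now 15.
No augmenting path remains; maximum flow = 15.
By max-flow min-cut, the minimum cut capacity equals the max flow.
In the residual graph, reachable from Depot: {Depot, a, b, c, d, e}.
Min-cut edges: d→Port (5), e→Port (10); capacity 5 + 10 = 15.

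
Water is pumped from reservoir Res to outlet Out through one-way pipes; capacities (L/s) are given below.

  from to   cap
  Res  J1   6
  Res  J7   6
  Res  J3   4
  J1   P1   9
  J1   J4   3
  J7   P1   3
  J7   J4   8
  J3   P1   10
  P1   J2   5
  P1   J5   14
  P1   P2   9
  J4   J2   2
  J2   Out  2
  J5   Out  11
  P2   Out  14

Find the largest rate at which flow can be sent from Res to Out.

Augment Res→J1→P1→J2→Out: bottleneck 2, flow now 2.
Augment Res→J1→P1→J5→Out: bottleneck 4, flow now 6.
Augment Res→J7→P1→J5→Out: bottleneck 3, flow now 9.
Augment Res→J3→P1→J5→Out: bottleneck 4, flow now 13.
Augment Res→J7→J4→J2→P1→P2→Out: bottleneck 2, flow now 15. (uses reverse residual edge)
No augmenting path remains; maximum flow = 15.
In the residual graph, reachable from Res: {Res, J7, J4}.
Min-cut edges: Res→J1 (6), Res→J3 (4), J7→P1 (3), J4→J2 (2); capacity 6 + 4 + 3 + 2 = 15.
This cut is saturated, so no flow can exceed 15.

15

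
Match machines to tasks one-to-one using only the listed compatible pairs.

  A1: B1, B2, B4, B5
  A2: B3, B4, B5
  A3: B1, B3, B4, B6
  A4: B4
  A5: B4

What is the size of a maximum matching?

4

Unit-capacity flow: source→left, listed edges, right→sink; max matching = max flow.
Augmenting path A1→B1 (+1); matched 1.
Augmenting path A2→B3 (+1); matched 2.
Augmenting path A3→B4 (+1); matched 3.
Augmenting path A4→B4→A3→B6 (+1); matched 4.
No augmenting path remains; maximum matching = 4.
König certificate: {A1, A2, A3, B4} is a vertex cover of size 4 (every listed pair touches it), so no matching can be larger.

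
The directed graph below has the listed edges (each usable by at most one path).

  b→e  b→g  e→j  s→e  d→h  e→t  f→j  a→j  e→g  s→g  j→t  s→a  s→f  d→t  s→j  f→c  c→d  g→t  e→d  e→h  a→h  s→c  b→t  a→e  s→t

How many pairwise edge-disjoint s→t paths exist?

5

Assign every edge capacity 1; by Menger, the answer equals the max flow.
Path s→t (+1); total 1.
Path s→e→t (+1); total 2.
Path s→g→t (+1); total 3.
Path s→j→t (+1); total 4.
Path s→c→d→t (+1); total 5.
No residual s→t path; max flow = 5.
Certifying cut of size 5: {d→t, e→t, g→t, j→t, s→t}.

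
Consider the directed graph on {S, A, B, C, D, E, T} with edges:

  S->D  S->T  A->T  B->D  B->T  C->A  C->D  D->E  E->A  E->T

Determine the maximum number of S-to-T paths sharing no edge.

Assign every edge capacity 1; by Menger, the answer equals the max flow.
Path S→T (+1); total 1.
Path S→D→E→T (+1); total 2.
No residual S→T path; max flow = 2.
Certifying cut of size 2: {S→D, S→T}.

2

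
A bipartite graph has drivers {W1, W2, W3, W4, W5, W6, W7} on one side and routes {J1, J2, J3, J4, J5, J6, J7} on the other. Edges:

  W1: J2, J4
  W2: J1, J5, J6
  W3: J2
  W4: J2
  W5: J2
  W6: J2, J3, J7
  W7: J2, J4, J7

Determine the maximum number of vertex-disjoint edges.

Unit-capacity flow: source→left, listed edges, right→sink; max matching = max flow.
Augmenting path W1→J2 (+1); matched 1.
Augmenting path W2→J1 (+1); matched 2.
Augmenting path W6→J3 (+1); matched 3.
Augmenting path W7→J4 (+1); matched 4.
Augmenting path W3→J2→W1→J4→W7→J7 (+1); matched 5.
No augmenting path remains; maximum matching = 5.
König certificate: {W1, W2, W6, W7, J2} is a vertex cover of size 5 (every listed pair touches it), so no matching can be larger.

5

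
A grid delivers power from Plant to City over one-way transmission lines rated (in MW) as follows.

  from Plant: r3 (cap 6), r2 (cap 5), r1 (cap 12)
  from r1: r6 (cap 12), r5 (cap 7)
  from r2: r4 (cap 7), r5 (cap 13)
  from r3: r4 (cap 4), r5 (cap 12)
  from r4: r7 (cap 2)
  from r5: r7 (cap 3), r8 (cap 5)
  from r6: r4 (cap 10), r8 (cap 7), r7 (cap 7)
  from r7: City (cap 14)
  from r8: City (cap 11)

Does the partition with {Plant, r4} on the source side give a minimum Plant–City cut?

Given cut capacity: 12 + 5 + 6 + 2 = 25.
Augment Plant→r1→r5→r7→City: bottleneck 3, flow now 3.
Augment Plant→r1→r5→r8→City: bottleneck 4, flow now 7.
Augment Plant→r1→r6→r7→City: bottleneck 5, flow now 12.
Augment Plant→r2→r4→r7→City: bottleneck 2, flow now 14.
Augment Plant→r2→r5→r8→City: bottleneck 1, flow now 15.
Augment Plant→r2→r5→r1→r6→r7→City: bottleneck 2, flow now 17. (uses reverse residual edge)
Augment Plant→r3→r5→r1→r6→r8→City: bottleneck 5, flow now 22. (uses reverse residual edge)
No augmenting path remains; maximum flow = 22.
In the residual graph, reachable from Plant: {Plant, r2, r3, r4, r5}.
Min-cut edges: Plant→r1 (12), r4→r7 (2), r5→r7 (3), r5→r8 (5); capacity 12 + 2 + 3 + 5 = 22.
Cut capacity 25 exceeds the max flow 22, so it is not minimum.

No — its capacity is 25, but the minimum cut has capacity 22.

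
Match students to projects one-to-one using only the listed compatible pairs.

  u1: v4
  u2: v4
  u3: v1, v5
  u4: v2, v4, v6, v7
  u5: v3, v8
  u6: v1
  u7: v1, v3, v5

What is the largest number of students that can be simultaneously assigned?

Unit-capacity flow: source→left, listed edges, right→sink; max matching = max flow.
Augmenting path u1→v4 (+1); matched 1.
Augmenting path u3→v1 (+1); matched 2.
Augmenting path u4→v2 (+1); matched 3.
Augmenting path u5→v3 (+1); matched 4.
Augmenting path u7→v5 (+1); matched 5.
Augmenting path u6→v1→u3→v5→u7→v3→u5→v8 (+1); matched 6.
No augmenting path remains; maximum matching = 6.
König certificate: {u3, u4, u5, u6, u7, v4} is a vertex cover of size 6 (every listed pair touches it), so no matching can be larger.

6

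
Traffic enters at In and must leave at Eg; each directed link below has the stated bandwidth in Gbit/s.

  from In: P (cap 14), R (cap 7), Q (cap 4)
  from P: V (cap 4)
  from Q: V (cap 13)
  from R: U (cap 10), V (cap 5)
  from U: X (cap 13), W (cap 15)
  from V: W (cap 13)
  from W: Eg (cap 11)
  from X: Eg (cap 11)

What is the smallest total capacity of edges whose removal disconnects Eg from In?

Augment In→P→V→W→Eg: bottleneck 4, flow now 4.
Augment In→Q→V→W→Eg: bottleneck 4, flow now 8.
Augment In→R→U→W→Eg: bottleneck 3, flow now 11.
Augment In→R→U→X→Eg: bottleneck 4, flow now 15.
No augmenting path remains; maximum flow = 15.
By max-flow min-cut, the minimum cut capacity equals the max flow.
In the residual graph, reachable from In: {In, P}.
Min-cut edges: In→Q (4), In→R (7), P→V (4); capacity 4 + 7 + 4 = 15.

15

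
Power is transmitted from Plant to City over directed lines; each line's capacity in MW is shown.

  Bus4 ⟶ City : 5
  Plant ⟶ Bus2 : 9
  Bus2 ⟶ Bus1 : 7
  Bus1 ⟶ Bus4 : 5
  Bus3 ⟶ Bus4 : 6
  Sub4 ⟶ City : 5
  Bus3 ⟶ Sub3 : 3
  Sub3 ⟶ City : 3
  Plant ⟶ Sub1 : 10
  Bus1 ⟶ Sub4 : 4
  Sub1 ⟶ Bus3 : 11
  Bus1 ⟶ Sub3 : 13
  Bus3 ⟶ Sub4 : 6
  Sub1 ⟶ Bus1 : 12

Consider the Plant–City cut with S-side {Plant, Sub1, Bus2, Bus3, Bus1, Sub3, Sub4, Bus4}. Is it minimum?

Given cut capacity: 3 + 5 + 5 = 13.
Augment Plant→Sub1→Bus3→Sub3→City: bottleneck 3, flow now 3.
Augment Plant→Sub1→Bus3→Sub4→City: bottleneck 5, flow now 8.
Augment Plant→Sub1→Bus3→Bus4→City: bottleneck 2, flow now 10.
Augment Plant→Bus2→Bus1→Bus4→City: bottleneck 3, flow now 13.
No augmenting path remains; maximum flow = 13.
Cut capacity 13 equals the max flow, so it is a minimum cut.

Yes — it is a minimum cut (capacity 13).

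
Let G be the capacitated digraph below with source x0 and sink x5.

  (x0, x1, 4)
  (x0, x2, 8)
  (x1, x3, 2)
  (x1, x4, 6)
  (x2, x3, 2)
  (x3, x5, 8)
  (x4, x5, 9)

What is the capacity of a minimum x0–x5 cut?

Augment x0→x1→x3→x5: bottleneck 2, flow now 2.
Augment x0→x1→x4→x5: bottleneck 2, flow now 4.
Augment x0→x2→x3→x5: bottleneck 2, flow now 6.
No augmenting path remains; maximum flow = 6.
By max-flow min-cut, the minimum cut capacity equals the max flow.
In the residual graph, reachable from x0: {x0, x2}.
Min-cut edges: x0→x1 (4), x2→x3 (2); capacity 4 + 2 = 6.

6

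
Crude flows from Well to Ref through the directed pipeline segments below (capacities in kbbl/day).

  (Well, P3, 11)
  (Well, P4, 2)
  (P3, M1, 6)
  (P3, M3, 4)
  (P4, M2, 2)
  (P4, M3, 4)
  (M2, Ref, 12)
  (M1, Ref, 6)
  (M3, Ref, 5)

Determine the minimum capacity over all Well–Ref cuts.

Augment Well→P3→M1→Ref: bottleneck 6, flow now 6.
Augment Well→P3→M3→Ref: bottleneck 4, flow now 10.
Augment Well→P4→M2→Ref: bottleneck 2, flow now 12.
No augmenting path remains; maximum flow = 12.
By max-flow min-cut, the minimum cut capacity equals the max flow.
In the residual graph, reachable from Well: {Well, P3}.
Min-cut edges: Well→P4 (2), P3→M1 (6), P3→M3 (4); capacity 2 + 6 + 4 = 12.

12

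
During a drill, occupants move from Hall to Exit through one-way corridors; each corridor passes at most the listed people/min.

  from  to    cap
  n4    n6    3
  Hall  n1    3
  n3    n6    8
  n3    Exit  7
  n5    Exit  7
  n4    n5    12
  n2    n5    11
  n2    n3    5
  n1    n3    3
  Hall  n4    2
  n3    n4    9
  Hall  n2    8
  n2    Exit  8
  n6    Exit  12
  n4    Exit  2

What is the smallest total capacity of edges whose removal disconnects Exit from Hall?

Augment Hall→n2→Exit: bottleneck 8, flow now 8.
Augment Hall→n4→Exit: bottleneck 2, flow now 10.
Augment Hall→n1→n3→Exit: bottleneck 3, flow now 13.
No augmenting path remains; maximum flow = 13.
By max-flow min-cut, the minimum cut capacity equals the max flow.
In the residual graph, reachable from Hall: {Hall}.
Min-cut edges: Hall→n1 (3), Hall→n2 (8), Hall→n4 (2); capacity 3 + 8 + 2 = 13.

13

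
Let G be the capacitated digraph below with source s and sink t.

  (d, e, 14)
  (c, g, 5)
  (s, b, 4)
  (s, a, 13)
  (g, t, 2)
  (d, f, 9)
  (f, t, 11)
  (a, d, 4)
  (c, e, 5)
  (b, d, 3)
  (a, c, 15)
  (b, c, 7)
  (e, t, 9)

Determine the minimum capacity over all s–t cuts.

Augment s→a→c→e→t: bottleneck 5, flow now 5.
Augment s→a→c→g→t: bottleneck 2, flow now 7.
Augment s→a→d→e→t: bottleneck 4, flow now 11.
Augment s→b→d→f→t: bottleneck 3, flow now 14.
No augmenting path remains; maximum flow = 14.
By max-flow min-cut, the minimum cut capacity equals the max flow.
In the residual graph, reachable from s: {s, a, b, c, g}.
Min-cut edges: a→d (4), b→d (3), c→e (5), g→t (2); capacity 4 + 3 + 5 + 2 = 14.

14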